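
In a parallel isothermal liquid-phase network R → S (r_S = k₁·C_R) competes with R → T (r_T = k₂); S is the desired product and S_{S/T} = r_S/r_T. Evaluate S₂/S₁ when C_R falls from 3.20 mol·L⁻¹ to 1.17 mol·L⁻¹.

S_{S/T} = (k₁/k₂)·C_R, so S₂/S₁ = (C_{R,2}/C_{R,1}).
= 1.17/3.20 = 0.366.
Selectivity toward S falls as C_R falls — high-concentration operation is favoured.

0.366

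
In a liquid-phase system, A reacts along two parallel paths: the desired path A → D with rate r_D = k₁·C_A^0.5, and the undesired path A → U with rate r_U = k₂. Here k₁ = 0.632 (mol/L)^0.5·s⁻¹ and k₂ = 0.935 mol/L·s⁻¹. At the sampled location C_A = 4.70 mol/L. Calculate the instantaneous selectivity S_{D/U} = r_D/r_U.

S_{D/U} = r_D/r_U = (k₁·C_A^0.5)/(k₂) = (k₁/k₂)·C_A^0.5.
= (0.632×4.700^0.5) / (0.935) = 1.370/0.9350 = 1.47.

1.47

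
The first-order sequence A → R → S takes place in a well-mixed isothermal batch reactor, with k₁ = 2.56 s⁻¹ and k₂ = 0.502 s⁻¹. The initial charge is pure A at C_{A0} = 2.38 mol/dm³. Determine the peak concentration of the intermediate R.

1.60 mol/dm³

For a first-order series the maximum intermediate yield is C_{R,max}/C_{A0} = (k₁/k₂)^[k₂/(k₂−k₁)].
= (2.56/0.502)^(0.502/(0.502−2.56)) = (5.100)^(-0.2439) = 0.6721.
C_{R,max} = 0.6721×2.38 = 1.60 mol/dm³.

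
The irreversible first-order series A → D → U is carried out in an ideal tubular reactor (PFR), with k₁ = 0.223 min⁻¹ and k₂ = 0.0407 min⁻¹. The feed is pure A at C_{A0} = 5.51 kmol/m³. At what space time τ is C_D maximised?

9.33 min

The intermediate peaks when r₁ = r₂, i.e. k₁e^(−k₁τ) = k₂e^(−k₂τ), giving τ_opt = ln(k₂/k₁)/(k₂−k₁).
= ln(0.0407/0.223)/(0.0407−0.223) = ln(0.1825)/-0.1823 = -1.701/-0.1823 = 9.33 min.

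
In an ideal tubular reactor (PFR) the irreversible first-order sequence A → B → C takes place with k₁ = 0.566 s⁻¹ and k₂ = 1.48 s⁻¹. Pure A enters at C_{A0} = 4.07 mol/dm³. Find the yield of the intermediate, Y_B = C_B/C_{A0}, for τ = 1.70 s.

Solving the coupled first-order balances gives C_B(τ) = [k₁/(k₂−k₁)]·C_{A0}·(e^(−k₁τ) − e^(−k₂τ)).
e^(−k₁τ) = e^(−0.566×1.70) = e^(−0.9622) = 0.3821; e^(−k₂τ) = e^(−2.516) = 0.08078.
C_B = 0.566×4.07/(1.48−0.566) × (0.3821−0.08078) = 2.520×0.3013 = 0.7593 mol/dm³.
Y_B = C_B/C_{A0} = 0.7593/4.07 = 0.187.

0.187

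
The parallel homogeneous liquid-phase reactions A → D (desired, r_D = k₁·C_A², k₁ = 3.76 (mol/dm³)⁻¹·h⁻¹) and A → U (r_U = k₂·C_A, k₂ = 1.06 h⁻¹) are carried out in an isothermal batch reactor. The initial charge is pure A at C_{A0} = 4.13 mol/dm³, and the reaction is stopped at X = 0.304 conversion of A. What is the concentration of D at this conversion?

C_A = C_{A0}(1−X) = 2.874 mol/dm³.
Along a PFR/batch, dC_U/dC_A = −r_U/(r_D+r_U) = −k₂/(k₂+k₁·C_A).
Integrating from C_{A0} to C_A: C_U = (1.06/3.76)·ln[(1.06+3.76·4.13)/(1.06+3.76·2.87)] = 0.2819·ln(16.59/11.87) = 0.09441 mol/dm³.
Then C_D = (C_{A0}−C_A) − C_U = 1.256 − 0.09441 = 1.161 mol/dm³.

1.16 mol/dm³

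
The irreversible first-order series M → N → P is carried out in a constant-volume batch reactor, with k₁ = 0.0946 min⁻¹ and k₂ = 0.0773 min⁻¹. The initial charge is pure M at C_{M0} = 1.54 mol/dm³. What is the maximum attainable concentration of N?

0.625 mol/dm³

Evaluating C_N at t_opt = ln(k₂/k₁)/(k₂−k₁) gives C_{N,max}/C_{M0} = (k₁/k₂)^[k₂/(k₂−k₁)].
= (0.0946/0.0773)^(0.0773/(0.0773−0.0946)) = (1.224)^(-4.468) = 0.4056.
C_{N,max} = 0.4056×1.54 = 0.625 mol/dm³.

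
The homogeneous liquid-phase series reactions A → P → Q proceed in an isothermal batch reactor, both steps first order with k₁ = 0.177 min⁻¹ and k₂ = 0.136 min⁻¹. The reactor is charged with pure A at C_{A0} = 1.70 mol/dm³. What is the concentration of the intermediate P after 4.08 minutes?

Solving the coupled first-order balances gives C_P(t) = [k₁/(k₂−k₁)]·C_{A0}·(e^(−k₁t) − e^(−k₂t)).
e^(−k₁t) = e^(−0.177×4.08) = e^(−0.7222) = 0.4857; e^(−k₂t) = e^(−0.5549) = 0.5741.
C_P = 0.177×1.70/(0.136−0.177) × (0.4857−0.5741) = (-7.339)×(-0.08844) = 0.6491 mol/dm³.

0.649 mol/dm³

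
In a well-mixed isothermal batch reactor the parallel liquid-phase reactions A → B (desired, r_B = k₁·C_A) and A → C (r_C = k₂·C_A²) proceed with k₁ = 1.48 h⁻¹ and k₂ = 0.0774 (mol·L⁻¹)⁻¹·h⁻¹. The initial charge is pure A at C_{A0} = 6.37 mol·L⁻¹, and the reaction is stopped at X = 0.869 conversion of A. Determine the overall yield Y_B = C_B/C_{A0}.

C_A = C_{A0}(1−X) = 0.8345 mol·L⁻¹.
Along a PFR/batch, dC_B/dC_A = −r_B/(r_B+r_C) = −k₁/(k₁+k₂·C_A).
Integrating from C_{A0} to C_A: C_B = (1.48/0.0774)·ln[(1.48+0.0774·6.37)/(1.48+0.0774·0.834)] = 19.12·ln(1.973/1.545) = 4.681 mol·L⁻¹.
Y_B = C_B/C_{A0} = 4.681/6.37 = 0.735.

0.735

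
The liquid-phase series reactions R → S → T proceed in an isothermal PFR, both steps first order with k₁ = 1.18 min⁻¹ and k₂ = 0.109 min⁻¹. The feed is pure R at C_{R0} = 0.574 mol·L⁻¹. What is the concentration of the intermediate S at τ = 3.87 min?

0.408 mol·L⁻¹

Solving the coupled first-order balances gives C_S(τ) = [k₁/(k₂−k₁)]·C_{R0}·(e^(−k₁τ) − e^(−k₂τ)).
e^(−k₁τ) = e^(−1.18×3.87) = e^(−4.567) = 0.01039; e^(−k₂τ) = e^(−0.4218) = 0.6558.
C_S = 1.18×0.574/(0.109−1.18) × (0.01039−0.6558) = (-0.6324)×(-0.6455) = 0.4082 mol·L⁻¹.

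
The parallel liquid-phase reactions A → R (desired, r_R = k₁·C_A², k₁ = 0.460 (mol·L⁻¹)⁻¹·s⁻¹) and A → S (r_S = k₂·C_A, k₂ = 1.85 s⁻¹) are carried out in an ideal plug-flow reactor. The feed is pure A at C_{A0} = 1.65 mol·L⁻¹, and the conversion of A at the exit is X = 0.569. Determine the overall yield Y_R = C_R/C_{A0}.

0.128

C_A = C_{A0}(1−X) = 0.7112 mol·L⁻¹.
Along a PFR/batch, dC_S/dC_A = −r_S/(r_R+r_S) = −k₂/(k₂+k₁·C_A).
Integrating from C_{A0} to C_A: C_S = (1.85/0.460)·ln[(1.85+0.460·1.65)/(1.85+0.460·0.711)] = 4.022·ln(2.609/2.177) = 0.7278 mol·L⁻¹.
Then C_R = (C_{A0}−C_A) − C_S = 0.9388 − 0.7278 = 0.2111 mol·L⁻¹.
Y_R = C_R/C_{A0} = 0.2111/1.65 = 0.128.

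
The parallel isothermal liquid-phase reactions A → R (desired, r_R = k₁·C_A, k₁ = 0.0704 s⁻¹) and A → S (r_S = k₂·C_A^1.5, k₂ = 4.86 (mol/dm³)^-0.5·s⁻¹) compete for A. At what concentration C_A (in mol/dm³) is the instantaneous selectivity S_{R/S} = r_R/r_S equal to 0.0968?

0.0224 mol/dm³

S_{R/S} = (k₁/k₂)·C_A^-0.5 ⇒ C_A = (S·k₂/k₁)^(-2).
= (0.0968×4.86/0.0704)^(-2) = (6.683)^(-2) = 0.0224 mol/dm³.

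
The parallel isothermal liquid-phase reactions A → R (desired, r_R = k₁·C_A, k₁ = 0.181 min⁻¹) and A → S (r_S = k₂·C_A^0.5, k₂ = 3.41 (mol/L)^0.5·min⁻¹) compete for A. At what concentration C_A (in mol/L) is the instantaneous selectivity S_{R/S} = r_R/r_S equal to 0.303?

S_{R/S} = (k₁/k₂)·C_A^0.5 ⇒ C_A = (S·k₂/k₁)^(2).
= (0.303×3.41/0.181)^(2) = (5.708)^(2) = 32.6 mol/L.

32.6 mol/L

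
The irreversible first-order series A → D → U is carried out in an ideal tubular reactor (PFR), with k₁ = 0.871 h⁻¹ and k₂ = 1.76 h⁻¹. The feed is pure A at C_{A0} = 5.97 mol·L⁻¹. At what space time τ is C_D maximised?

0.791 h

For first-order series the maximum of C_D occurs at τ_opt = ln(k₂/k₁)/(k₂−k₁).
= ln(1.76/0.871)/(1.76−0.871) = ln(2.021)/0.8890 = 0.7034/0.8890 = 0.791 h.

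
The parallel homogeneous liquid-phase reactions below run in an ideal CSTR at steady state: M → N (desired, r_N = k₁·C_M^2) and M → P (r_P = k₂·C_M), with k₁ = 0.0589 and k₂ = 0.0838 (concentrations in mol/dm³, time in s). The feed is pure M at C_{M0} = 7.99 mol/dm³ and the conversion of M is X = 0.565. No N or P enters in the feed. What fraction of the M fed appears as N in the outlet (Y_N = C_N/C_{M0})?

0.401

Exit C_M = C_{M0}(1−X) = 7.99×0.435 = 3.476 mol/dm³.
A CSTR operates uniformly at the exit composition, giving r_N = 0.7115 and r_P = 0.2913 (each k·C_M^n at C_M = 3.476).
Fraction of consumed M going to N: r_N/(r_N+r_P) = 0.7095.
C_N = 0.7095·C_{M0}·X = 0.7095×7.99×0.565 = 3.20 mol/dm³; Y_N = C_N/C_{M0} = 0.401.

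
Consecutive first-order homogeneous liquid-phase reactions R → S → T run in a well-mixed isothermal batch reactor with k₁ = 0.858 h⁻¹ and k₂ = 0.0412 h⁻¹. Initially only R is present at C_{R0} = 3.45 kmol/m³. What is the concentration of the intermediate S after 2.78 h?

2.90 kmol/m³

The intermediate concentration in a first-order A→B→C sequence is C_S = k₁C_{R0}(e^(−k₁t) − e^(−k₂t))/(k₂−k₁).
e^(−k₁t) = e^(−0.858×2.78) = e^(−2.385) = 0.09207; e^(−k₂t) = e^(−0.1145) = 0.8918.
C_S = 0.858×3.45/(0.0412−0.858) × (0.09207−0.8918) = (-3.624)×(-0.7997) = 2.898 kmol/m³.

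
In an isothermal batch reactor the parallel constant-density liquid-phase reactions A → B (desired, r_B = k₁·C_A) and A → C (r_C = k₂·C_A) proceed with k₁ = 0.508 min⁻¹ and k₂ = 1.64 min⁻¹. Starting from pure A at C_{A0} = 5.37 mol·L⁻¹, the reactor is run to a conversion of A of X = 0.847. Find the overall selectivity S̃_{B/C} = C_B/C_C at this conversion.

0.310

C_A = C_{A0}(1−X) = 0.8216 mol·L⁻¹.
Both paths are first order in A, so the instantaneous fraction to B is constant: dC_B/d(−C_A) = k₁/(k₁+k₂) = 0.2365.
C_B = 0.2365·(C_{A0}−C_A) = 0.2365×4.548 = 1.08 mol·L⁻¹.
C_C = (C_{A0}−C_A)−C_B = 3.473 mol·L⁻¹; S̃_{B/C} = 1.076/3.473 = 0.310.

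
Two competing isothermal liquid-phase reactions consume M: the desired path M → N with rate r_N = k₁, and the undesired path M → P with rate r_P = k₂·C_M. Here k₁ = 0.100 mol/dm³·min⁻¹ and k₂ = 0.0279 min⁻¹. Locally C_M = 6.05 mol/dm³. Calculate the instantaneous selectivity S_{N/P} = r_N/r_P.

0.592

S_{N/P} = r_N/r_P = (k₁)/(k₂·C_M) = (k₁/k₂)·C_M⁻¹.
= (0.100) / (0.0279×6.050) = 0.1000/0.1688 = 0.592.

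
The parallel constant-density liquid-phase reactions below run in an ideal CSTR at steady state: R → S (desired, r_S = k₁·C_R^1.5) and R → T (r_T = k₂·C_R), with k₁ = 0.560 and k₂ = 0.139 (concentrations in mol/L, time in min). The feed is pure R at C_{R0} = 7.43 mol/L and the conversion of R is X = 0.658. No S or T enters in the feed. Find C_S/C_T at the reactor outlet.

Exit C_R = C_{R0}(1−X) = 7.43×0.342 = 2.541 mol/L.
In a CSTR the entire volume is at exit conditions, so r_S = 0.560×2.541^1.5 = 2.268 and r_T = 0.139×2.541 = 0.3532.
Overall selectivity = C_S/C_T = r_Sτ/(r_Tτ) = r_S/r_T = 6.42.

6.42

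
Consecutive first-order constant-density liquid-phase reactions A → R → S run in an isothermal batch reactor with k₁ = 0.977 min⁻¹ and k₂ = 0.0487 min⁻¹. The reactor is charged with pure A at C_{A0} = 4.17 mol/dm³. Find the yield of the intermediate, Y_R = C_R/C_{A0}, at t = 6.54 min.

For first-order series with pure A initially, C_R(t) = k₁C_{A0}/(k₂−k₁)·(e^(−k₁t) − e^(−k₂t)).
e^(−k₁t) = e^(−0.977×6.54) = e^(−6.390) = 0.001679; e^(−k₂t) = e^(−0.3185) = 0.7272.
C_R = 0.977×4.17/(0.0487−0.977) × (0.001679−0.7272) = (-4.389)×(-0.7256) = 3.184 mol/dm³.
Y_R = C_R/C_{A0} = 3.184/4.17 = 0.764.

0.764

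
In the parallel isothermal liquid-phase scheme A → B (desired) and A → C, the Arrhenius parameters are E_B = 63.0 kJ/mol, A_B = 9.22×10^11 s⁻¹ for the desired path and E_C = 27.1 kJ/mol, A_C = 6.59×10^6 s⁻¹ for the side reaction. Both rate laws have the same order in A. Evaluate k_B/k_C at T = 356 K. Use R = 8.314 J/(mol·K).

With equal orders, S_{B/C} = k_B/k_C = (A_B/A_C)·exp[(E_C−E_B)/(RT)].
(E_C−E_B)/(RT) = (27.1−63.0)×10³/(8.314×356) = -35900/2960 = -12.13.
k_B/k_C = (9.22×10^11/6.59×10^6)·exp(-12.13) = 1.399×10^5 × 5.399×10^-6 = 0.755.
Since E_B > E_C, raising the temperature improves selectivity toward B.

0.755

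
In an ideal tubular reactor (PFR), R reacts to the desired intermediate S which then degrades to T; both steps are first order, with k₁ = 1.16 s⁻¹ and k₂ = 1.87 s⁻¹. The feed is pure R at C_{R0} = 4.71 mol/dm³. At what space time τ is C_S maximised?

Setting dC_S/dτ = 0 gives τ_opt = ln(k₂/k₁)/(k₂−k₁).
= ln(1.87/1.16)/(1.87−1.16) = ln(1.612)/0.7100 = 0.4775/0.7100 = 0.673 s.

0.673 s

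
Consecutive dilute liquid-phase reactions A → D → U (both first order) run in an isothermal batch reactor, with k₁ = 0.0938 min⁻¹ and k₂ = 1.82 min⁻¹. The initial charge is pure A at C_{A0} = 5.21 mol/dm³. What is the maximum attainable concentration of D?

0.229 mol/dm³

At the optimum, C_{D,max}/C_{A0} = (k₁/k₂)^[k₂/(k₂−k₁)].
= (0.0938/1.82)^(1.82/(1.82−0.0938)) = (0.05154)^(1.054) = 0.04387.
C_{D,max} = 0.04387×5.21 = 0.229 mol/dm³.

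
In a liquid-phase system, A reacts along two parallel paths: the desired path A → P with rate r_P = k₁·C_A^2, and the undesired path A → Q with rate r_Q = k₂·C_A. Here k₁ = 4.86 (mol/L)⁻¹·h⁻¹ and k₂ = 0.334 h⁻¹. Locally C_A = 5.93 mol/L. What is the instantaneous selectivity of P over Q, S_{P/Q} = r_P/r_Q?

86.3

S_{P/Q} = r_P/r_Q = (k₁·C_A^2)/(k₂·C_A) = (k₁/k₂)·C_A.
= (4.86×5.930^2) / (0.334×5.930) = 170.9/1.981 = 86.3.
Since the desired path is higher order in A, keeping C_A high (PFR or concentrated feed) favours P.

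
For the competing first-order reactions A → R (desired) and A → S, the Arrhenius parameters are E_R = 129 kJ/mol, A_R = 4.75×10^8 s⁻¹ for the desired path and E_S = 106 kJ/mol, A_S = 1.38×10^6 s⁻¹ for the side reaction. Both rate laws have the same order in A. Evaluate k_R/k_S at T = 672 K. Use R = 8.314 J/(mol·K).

5.61

With equal orders, S_{R/S} = k_R/k_S = (A_R/A_S)·exp[(E_S−E_R)/(RT)].
(E_S−E_R)/(RT) = (106−129)×10³/(8.314×672) = -23000/5587 = -4.117.
k_R/k_S = (4.75×10^8/1.38×10^6)·exp(-4.117) = 344.2 × 0.01630 = 5.61.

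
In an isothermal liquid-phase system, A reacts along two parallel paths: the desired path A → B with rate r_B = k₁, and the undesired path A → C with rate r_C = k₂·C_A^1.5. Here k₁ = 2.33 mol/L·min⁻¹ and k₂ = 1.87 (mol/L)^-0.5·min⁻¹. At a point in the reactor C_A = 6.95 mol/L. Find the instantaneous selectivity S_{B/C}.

S_{B/C} = r_B/r_C = (k₁)/(k₂·C_A^1.5) = (k₁/k₂)·C_A^-1.5.
= (2.33) / (1.87×6.950^1.5) = 2.330/34.26 = 0.0680.
The undesired path is higher order in A, so low C_A (CSTR or dilute feed) favours B.

0.0680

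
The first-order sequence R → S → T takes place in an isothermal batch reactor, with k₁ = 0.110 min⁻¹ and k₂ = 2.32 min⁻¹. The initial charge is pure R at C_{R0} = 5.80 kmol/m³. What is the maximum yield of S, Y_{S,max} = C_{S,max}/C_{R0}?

At the optimum, C_{S,max}/C_{R0} = (k₁/k₂)^[k₂/(k₂−k₁)].
= (0.110/2.32)^(2.32/(2.32−0.110)) = (0.04741)^(1.050) = 0.04074.

0.0407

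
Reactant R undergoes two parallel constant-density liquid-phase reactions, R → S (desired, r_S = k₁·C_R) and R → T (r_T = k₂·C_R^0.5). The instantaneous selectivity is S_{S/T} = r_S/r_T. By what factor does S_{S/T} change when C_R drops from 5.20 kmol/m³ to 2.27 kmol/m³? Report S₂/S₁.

0.661

S_{S/T} = (k₁/k₂)·C_R^0.5, so S₂/S₁ = (C_{R,2}/C_{R,1})^0.5.
= (2.27/5.20)^0.5 = (0.4365)^0.5 = 0.661.
Selectivity toward S falls as C_R falls — high-concentration operation is favoured.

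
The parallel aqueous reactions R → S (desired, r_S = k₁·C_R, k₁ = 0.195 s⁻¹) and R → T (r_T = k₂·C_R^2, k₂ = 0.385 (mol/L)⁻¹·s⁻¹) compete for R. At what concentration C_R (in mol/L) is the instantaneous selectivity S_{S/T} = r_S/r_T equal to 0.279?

S_{S/T} = (k₁/k₂)·C_R⁻¹ ⇒ C_R = (S·k₂/k₁)^(-1).
= (0.279×0.385/0.195)^(-1) = (0.5508)^(-1) = 1.82 mol/L.

1.82 mol/L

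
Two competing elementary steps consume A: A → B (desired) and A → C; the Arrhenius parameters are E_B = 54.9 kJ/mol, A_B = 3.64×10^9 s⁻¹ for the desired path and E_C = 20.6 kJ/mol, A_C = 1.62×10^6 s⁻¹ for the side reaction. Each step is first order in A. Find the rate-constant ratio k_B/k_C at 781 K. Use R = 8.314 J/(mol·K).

11.4

Since both paths have the same order in A, the concentration cancels and S_{B/C} = k_B/k_C = (A_B/A_C)·exp[(E_C−E_B)/(RT)].
(E_C−E_B)/(RT) = (20.6−54.9)×10³/(8.314×781) = -34300/6493 = -5.282.
k_B/k_C = (3.64×10^9/1.62×10^6)·exp(-5.282) = 2247 × 0.005080 = 11.4.
Since E_B > E_C, raising the temperature improves selectivity toward B.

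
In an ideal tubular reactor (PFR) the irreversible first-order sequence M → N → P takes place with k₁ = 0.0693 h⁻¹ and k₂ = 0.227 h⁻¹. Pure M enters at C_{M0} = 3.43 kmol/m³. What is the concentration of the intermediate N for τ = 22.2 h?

For first-order series with pure M initially, C_N(τ) = k₁C_{M0}/(k₂−k₁)·(e^(−k₁τ) − e^(−k₂τ)).
e^(−k₁τ) = e^(−0.0693×22.2) = e^(−1.538) = 0.2147; e^(−k₂τ) = e^(−5.039) = 0.006478.
C_N = 0.0693×3.43/(0.227−0.0693) × (0.2147−0.006478) = 1.507×0.2082 = 0.3139 kmol/m³.

0.314 kmol/m³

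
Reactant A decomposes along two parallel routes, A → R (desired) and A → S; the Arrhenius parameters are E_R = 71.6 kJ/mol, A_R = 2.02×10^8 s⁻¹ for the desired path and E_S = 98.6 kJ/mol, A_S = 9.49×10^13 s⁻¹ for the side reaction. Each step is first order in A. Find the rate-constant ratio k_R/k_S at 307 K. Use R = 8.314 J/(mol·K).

0.0836

k_R/k_S = (A_R/A_S)·exp[−(E_R−E_S)/(RT)] = (A_R/A_S)·exp[(E_S−E_R)/(RT)].
(E_S−E_R)/(RT) = (98.6−71.6)×10³/(8.314×307) = 27000/2552 = 10.58.
k_R/k_S = (2.02×10^8/9.49×10^13)·exp(10.58) = 2.129×10^-6 × 39273 = 0.0836.
Since E_R < E_S, lowering the temperature improves selectivity toward R.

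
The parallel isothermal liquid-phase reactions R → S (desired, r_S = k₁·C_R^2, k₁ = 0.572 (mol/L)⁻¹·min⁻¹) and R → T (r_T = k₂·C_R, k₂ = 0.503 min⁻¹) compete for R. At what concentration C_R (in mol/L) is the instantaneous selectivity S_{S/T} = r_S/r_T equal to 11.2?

9.85 mol/L

S_{S/T} = (k₁/k₂)·C_R ⇒ C_R = S·k₂/k₁.
= 11.2×0.503/0.572 = 9.85 mol/L.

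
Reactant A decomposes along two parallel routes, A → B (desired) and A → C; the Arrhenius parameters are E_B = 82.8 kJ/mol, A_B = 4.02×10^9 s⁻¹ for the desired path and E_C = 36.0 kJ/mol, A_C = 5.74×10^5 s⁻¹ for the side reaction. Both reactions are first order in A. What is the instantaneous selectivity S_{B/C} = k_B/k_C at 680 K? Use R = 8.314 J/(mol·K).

With equal orders, S_{B/C} = k_B/k_C = (A_B/A_C)·exp[(E_C−E_B)/(RT)].
(E_C−E_B)/(RT) = (36.0−82.8)×10³/(8.314×680) = -46800/5654 = -8.278.
k_B/k_C = (4.02×10^9/5.74×10^5)·exp(-8.278) = 7003 × 2.540×10^-4 = 1.78.
Since E_B > E_C, raising the temperature improves selectivity toward B.

1.78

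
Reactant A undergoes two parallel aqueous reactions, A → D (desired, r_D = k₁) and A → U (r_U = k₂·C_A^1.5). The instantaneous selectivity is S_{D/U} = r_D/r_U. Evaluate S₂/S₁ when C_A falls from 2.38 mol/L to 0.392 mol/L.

15.0

S_{D/U} = (k₁/k₂)·C_A^-1.5, so S₂/S₁ = (C_{A,2}/C_{A,1})^-1.5.
= (0.392/2.38)^(-1.5) = (0.1647)^(-1.5) = 15.0.
Selectivity toward D rises as C_A falls — low-concentration operation is favoured.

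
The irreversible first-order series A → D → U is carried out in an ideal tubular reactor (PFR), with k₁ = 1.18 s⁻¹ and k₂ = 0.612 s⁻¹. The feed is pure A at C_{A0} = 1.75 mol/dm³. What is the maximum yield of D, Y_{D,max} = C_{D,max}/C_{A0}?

At the optimum, C_{D,max}/C_{A0} = (k₁/k₂)^[k₂/(k₂−k₁)].
= (1.18/0.612)^(0.612/(0.612−1.18)) = (1.928)^(-1.077) = 0.4929.

0.493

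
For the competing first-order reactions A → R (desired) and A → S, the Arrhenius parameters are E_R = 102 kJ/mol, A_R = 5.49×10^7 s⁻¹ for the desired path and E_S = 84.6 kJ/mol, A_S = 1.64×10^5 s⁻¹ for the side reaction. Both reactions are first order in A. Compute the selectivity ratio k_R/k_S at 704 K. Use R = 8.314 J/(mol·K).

17.1

k_R/k_S = (A_R/A_S)·exp[−(E_R−E_S)/(RT)] = (A_R/A_S)·exp[(E_S−E_R)/(RT)].
(E_S−E_R)/(RT) = (84.6−102)×10³/(8.314×704) = -17400/5853 = -2.973.
k_R/k_S = (5.49×10^7/1.64×10^5)·exp(-2.973) = 334.8 × 0.05116 = 17.1.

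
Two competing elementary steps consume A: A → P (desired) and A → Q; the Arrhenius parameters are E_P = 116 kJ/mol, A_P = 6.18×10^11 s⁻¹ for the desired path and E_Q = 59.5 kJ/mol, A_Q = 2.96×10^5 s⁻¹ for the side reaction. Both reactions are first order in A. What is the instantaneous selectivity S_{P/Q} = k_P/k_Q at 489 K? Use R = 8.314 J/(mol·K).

k_P/k_Q = (A_P/A_Q)·exp[−(E_P−E_Q)/(RT)] = (A_P/A_Q)·exp[(E_Q−E_P)/(RT)].
(E_Q−E_P)/(RT) = (59.5−116)×10³/(8.314×489) = -56500/4066 = -13.90.
k_P/k_Q = (6.18×10^11/2.96×10^5)·exp(-13.90) = 2.088×10^6 × 9.215×10^-7 = 1.92.
Since E_P > E_Q, raising the temperature improves selectivity toward P.

1.92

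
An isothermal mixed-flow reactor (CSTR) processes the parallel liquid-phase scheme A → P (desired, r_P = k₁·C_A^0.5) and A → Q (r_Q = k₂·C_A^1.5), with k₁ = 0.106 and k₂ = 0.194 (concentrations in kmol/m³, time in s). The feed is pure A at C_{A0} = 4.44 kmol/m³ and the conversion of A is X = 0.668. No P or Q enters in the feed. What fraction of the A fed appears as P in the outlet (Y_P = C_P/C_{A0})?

0.181

Exit C_A = C_{A0}(1−X) = 4.44×0.332 = 1.474 kmol/m³.
In a CSTR the entire volume is at exit conditions, so r_P = 0.106×1.474^0.5 = 0.1287 and r_Q = 0.194×1.474^1.5 = 0.3472.
Fraction of consumed A going to P: r_P/(r_P+r_Q) = 0.2704.
C_P = 0.2704·C_{A0}·X = 0.2704×4.44×0.668 = 0.802 kmol/m³; Y_P = C_P/C_{A0} = 0.181.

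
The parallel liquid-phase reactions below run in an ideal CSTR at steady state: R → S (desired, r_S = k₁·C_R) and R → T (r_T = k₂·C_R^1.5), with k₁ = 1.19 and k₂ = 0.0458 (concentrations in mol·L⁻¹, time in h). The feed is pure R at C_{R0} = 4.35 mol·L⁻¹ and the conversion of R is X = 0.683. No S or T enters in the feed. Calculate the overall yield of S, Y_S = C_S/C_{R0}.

0.653

Exit C_R = C_{R0}(1−X) = 4.35×0.317 = 1.379 mol·L⁻¹.
In a CSTR the entire volume is at exit conditions, so r_S = 1.19×1.379 = 1.641 and r_T = 0.0458×1.379^1.5 = 0.07416.
Fraction of consumed R going to S: r_S/(r_S+r_T) = 0.9568.
C_S = 0.9568·C_{R0}·X = 0.9568×4.35×0.683 = 2.84 mol·L⁻¹; Y_S = C_S/C_{R0} = 0.653.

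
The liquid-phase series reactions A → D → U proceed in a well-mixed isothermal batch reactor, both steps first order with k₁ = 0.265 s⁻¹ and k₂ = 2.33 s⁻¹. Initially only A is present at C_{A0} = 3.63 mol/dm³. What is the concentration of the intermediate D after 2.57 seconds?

0.235 mol/dm³

The intermediate concentration in a first-order A→B→C sequence is C_D = k₁C_{A0}(e^(−k₁t) − e^(−k₂t))/(k₂−k₁).
e^(−k₁t) = e^(−0.265×2.57) = e^(−0.6811) = 0.5061; e^(−k₂t) = e^(−5.988) = 0.002508.
C_D = 0.265×3.63/(2.33−0.265) × (0.5061−0.002508) = 0.4658×0.5036 = 0.2346 mol/dm³.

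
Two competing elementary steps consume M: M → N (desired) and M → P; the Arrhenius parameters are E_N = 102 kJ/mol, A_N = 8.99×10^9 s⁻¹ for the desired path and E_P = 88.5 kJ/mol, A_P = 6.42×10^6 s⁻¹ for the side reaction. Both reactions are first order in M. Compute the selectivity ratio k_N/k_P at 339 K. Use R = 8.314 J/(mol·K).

11.6

Since both paths have the same order in M, the concentration cancels and S_{N/P} = k_N/k_P = (A_N/A_P)·exp[(E_P−E_N)/(RT)].
(E_P−E_N)/(RT) = (88.5−102)×10³/(8.314×339) = -13500/2818 = -4.790.
k_N/k_P = (8.99×10^9/6.42×10^6)·exp(-4.790) = 1400 × 0.008314 = 11.6.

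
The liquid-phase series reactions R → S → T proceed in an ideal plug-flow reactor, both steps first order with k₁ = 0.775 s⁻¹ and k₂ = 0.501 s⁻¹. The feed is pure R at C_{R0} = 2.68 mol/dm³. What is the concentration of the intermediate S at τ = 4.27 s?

0.615 mol/dm³

For first-order series with pure R initially, C_S(τ) = k₁C_{R0}/(k₂−k₁)·(e^(−k₁τ) − e^(−k₂τ)).
e^(−k₁τ) = e^(−0.775×4.27) = e^(−3.309) = 0.03654; e^(−k₂τ) = e^(−2.139) = 0.1177.
C_S = 0.775×2.68/(0.501−0.775) × (0.03654−0.1177) = (-7.580)×(-0.08120) = 0.6155 mol/dm³.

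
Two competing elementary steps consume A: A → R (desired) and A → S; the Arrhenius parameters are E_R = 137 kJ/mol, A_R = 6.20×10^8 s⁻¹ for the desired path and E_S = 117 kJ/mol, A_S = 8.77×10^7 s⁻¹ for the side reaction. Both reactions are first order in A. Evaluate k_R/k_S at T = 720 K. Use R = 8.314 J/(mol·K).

0.250

k_R/k_S = (A_R/A_S)·exp[−(E_R−E_S)/(RT)] = (A_R/A_S)·exp[(E_S−E_R)/(RT)].
(E_S−E_R)/(RT) = (117−137)×10³/(8.314×720) = -20000/5986 = -3.341.
k_R/k_S = (6.20×10^8/8.77×10^7)·exp(-3.341) = 7.070 × 0.03540 = 0.250.
Since E_R > E_S, raising the temperature improves selectivity toward R.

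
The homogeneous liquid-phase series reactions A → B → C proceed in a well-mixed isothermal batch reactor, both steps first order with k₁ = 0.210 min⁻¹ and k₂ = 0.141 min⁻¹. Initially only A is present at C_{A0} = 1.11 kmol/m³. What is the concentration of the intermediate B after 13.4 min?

For first-order series with pure A initially, C_B(t) = k₁C_{A0}/(k₂−k₁)·(e^(−k₁t) − e^(−k₂t)).
e^(−k₁t) = e^(−0.210×13.4) = e^(−2.814) = 0.05996; e^(−k₂t) = e^(−1.889) = 0.1512.
C_B = 0.210×1.11/(0.141−0.210) × (0.05996−0.1512) = (-3.378)×(-0.09120) = 0.3081 kmol/m³.

0.308 kmol/m³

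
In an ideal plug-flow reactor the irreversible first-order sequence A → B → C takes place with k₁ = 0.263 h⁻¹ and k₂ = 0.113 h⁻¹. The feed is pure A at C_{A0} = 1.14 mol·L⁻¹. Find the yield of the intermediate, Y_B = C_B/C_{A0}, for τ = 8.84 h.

Solving the coupled first-order balances gives C_B(τ) = [k₁/(k₂−k₁)]·C_{A0}·(e^(−k₁τ) − e^(−k₂τ)).
e^(−k₁τ) = e^(−0.263×8.84) = e^(−2.325) = 0.09779; e^(−k₂τ) = e^(−0.9989) = 0.3683.
C_B = 0.263×1.14/(0.113−0.263) × (0.09779−0.3683) = (-1.999)×(-0.2705) = 0.5406 mol·L⁻¹.
Y_B = C_B/C_{A0} = 0.5406/1.14 = 0.474.

0.474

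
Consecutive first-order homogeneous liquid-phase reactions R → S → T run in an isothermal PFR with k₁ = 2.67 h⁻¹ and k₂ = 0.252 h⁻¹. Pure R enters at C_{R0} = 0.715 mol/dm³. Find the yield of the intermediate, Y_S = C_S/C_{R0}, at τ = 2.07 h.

0.651

Solving the coupled first-order balances gives C_S(τ) = [k₁/(k₂−k₁)]·C_{R0}·(e^(−k₁τ) − e^(−k₂τ)).
e^(−k₁τ) = e^(−2.67×2.07) = e^(−5.527) = 0.003978; e^(−k₂τ) = e^(−0.5216) = 0.5935.
C_S = 2.67×0.715/(0.252−2.67) × (0.003978−0.5935) = (-0.7895)×(-0.5896) = 0.4655 mol/dm³.
Y_S = C_S/C_{R0} = 0.4655/0.715 = 0.651.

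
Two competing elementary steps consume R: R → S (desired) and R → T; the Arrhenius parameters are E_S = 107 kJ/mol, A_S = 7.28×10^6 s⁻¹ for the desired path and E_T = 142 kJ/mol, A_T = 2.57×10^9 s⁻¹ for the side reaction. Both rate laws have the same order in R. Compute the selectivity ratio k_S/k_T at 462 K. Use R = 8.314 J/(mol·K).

25.7

k_S/k_T = (A_S/A_T)·exp[−(E_S−E_T)/(RT)] = (A_S/A_T)·exp[(E_T−E_S)/(RT)].
(E_T−E_S)/(RT) = (142−107)×10³/(8.314×462) = 35000/3841 = 9.112.
k_S/k_T = (7.28×10^6/2.57×10^9)·exp(9.112) = 0.002833 × 9064 = 25.7.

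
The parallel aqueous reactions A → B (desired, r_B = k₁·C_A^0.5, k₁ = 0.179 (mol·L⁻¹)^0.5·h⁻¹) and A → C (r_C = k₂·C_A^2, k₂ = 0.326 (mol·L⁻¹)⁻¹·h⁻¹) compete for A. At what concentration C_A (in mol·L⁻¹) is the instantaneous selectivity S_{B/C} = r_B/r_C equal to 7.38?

0.177 mol·L⁻¹

S_{B/C} = (k₁/k₂)·C_A^-1.5 ⇒ C_A = (S·k₂/k₁)^(1/(-1.5)).
= (7.38×0.326/0.179)^(-0.6667) = (13.44)^(-0.6667) = 0.177 mol·L⁻¹.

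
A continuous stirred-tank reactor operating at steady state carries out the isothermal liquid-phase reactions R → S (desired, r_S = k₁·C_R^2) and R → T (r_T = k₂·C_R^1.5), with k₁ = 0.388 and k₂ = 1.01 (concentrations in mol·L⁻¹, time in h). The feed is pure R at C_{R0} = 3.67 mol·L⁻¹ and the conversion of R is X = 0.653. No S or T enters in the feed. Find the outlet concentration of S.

0.725 mol·L⁻¹

Exit C_R = C_{R0}(1−X) = 3.67×0.347 = 1.273 mol·L⁻¹.
A CSTR operates uniformly at the exit composition, giving r_S = 0.6292 and r_T = 1.451 (each k·C_R^n at C_R = 1.273).
Fraction of consumed R going to S: r_S/(r_S+r_T) = 0.3024.
C_S = 0.3024·C_{R0}·X = 0.3024×3.67×0.653 = 0.725 mol·L⁻¹.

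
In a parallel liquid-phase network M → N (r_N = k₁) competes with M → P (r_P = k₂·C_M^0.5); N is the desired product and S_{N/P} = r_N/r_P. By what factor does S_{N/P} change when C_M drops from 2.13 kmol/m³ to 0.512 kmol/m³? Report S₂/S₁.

S_{N/P} = (k₁/k₂)·C_M^-0.5, so S₂/S₁ = (C_{M,2}/C_{M,1})^-0.5.
= (0.512/2.13)^(-0.5) = (0.2404)^(-0.5) = 2.04.

2.04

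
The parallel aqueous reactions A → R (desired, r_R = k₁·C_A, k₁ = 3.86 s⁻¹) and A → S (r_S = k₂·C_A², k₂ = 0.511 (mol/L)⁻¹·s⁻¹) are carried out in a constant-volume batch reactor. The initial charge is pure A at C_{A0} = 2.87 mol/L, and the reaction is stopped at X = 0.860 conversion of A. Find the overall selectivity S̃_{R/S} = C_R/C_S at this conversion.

4.78

C_A = C_{A0}(1−X) = 0.4018 mol/L.
Along a PFR/batch, dC_R/dC_A = −r_R/(r_R+r_S) = −k₁/(k₁+k₂·C_A).
Integrating from C_{A0} to C_A: C_R = (3.86/0.511)·ln[(3.86+0.511·2.87)/(3.86+0.511·0.402)] = 7.554·ln(5.327/4.065) = 2.041 mol/L.
C_S = (C_{A0}−C_A)−C_R = 0.4270 mol/L; S̃_{R/S} = 2.041/0.4270 = 4.78.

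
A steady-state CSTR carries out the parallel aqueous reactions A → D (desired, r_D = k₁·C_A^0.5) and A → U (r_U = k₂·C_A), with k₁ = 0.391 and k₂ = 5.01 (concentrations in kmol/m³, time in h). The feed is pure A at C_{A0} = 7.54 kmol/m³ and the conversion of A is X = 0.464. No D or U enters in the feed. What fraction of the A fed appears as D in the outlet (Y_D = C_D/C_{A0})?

Exit C_A = C_{A0}(1−X) = 7.54×0.536 = 4.041 kmol/m³.
Rates in a CSTR are evaluated at the outlet concentration: r_D = 0.391×4.041^0.5 = 0.7860, r_U = 5.01×4.041 = 20.25.
Fraction of consumed A going to D: r_D/(r_D+r_U) = 0.03737.
C_D = 0.03737·C_{A0}·X = 0.03737×7.54×0.464 = 0.131 kmol/m³; Y_D = C_D/C_{A0} = 0.0173.

0.0173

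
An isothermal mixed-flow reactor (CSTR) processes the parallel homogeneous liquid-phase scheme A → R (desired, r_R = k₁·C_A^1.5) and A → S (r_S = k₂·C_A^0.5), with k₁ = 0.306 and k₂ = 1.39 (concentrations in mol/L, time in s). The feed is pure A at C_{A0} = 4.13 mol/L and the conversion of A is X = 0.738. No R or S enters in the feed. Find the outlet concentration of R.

0.586 mol/L

Exit C_A = C_{A0}(1−X) = 4.13×0.262 = 1.082 mol/L.
In a CSTR the entire volume is at exit conditions, so r_R = 0.306×1.082^1.5 = 0.3444 and r_S = 1.39×1.082^0.5 = 1.446.
Fraction of consumed A going to R: r_R/(r_R+r_S) = 0.1924.
C_R = 0.1924·C_{A0}·X = 0.1924×4.13×0.738 = 0.586 mol/L.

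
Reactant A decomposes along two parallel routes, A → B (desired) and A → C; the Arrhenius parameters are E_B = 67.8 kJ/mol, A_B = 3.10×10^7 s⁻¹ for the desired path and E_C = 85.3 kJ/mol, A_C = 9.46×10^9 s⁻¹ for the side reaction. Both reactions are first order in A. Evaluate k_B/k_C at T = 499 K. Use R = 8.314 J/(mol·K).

0.223

With equal orders, S_{B/C} = k_B/k_C = (A_B/A_C)·exp[(E_C−E_B)/(RT)].
(E_C−E_B)/(RT) = (85.3−67.8)×10³/(8.314×499) = 17500/4149 = 4.218.
k_B/k_C = (3.10×10^7/9.46×10^9)·exp(4.218) = 0.003277 × 67.91 = 0.223.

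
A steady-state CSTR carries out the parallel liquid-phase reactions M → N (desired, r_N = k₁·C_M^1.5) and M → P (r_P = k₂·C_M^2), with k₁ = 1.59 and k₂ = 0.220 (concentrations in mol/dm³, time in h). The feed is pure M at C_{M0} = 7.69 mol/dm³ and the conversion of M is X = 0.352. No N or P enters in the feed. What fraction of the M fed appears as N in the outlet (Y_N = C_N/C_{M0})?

0.269

Exit C_M = C_{M0}(1−X) = 7.69×0.648 = 4.983 mol/dm³.
A CSTR operates uniformly at the exit composition, giving r_N = 17.69 and r_P = 5.463 (each k·C_M^n at C_M = 4.983).
Fraction of consumed M going to N: r_N/(r_N+r_P) = 0.7640.
C_N = 0.7640·C_{M0}·X = 0.7640×7.69×0.352 = 2.07 mol/dm³; Y_N = C_N/C_{M0} = 0.269.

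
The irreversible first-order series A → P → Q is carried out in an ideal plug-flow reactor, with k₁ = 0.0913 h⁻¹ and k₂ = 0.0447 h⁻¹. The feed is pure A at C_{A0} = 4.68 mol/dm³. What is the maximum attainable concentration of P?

2.36 mol/dm³

For a first-order series the maximum intermediate yield is C_{P,max}/C_{A0} = (k₁/k₂)^[k₂/(k₂−k₁)].
= (0.0913/0.0447)^(0.0447/(0.0447−0.0913)) = (2.043)^(-0.9592) = 0.5041.
C_{P,max} = 0.5041×4.68 = 2.36 mol/dm³.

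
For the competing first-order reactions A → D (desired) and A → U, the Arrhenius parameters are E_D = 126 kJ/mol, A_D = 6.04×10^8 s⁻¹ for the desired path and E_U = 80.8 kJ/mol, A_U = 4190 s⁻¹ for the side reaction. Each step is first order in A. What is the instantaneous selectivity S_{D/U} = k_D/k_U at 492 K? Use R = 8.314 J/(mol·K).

2.29

k_D/k_U = (A_D/A_U)·exp[−(E_D−E_U)/(RT)] = (A_D/A_U)·exp[(E_U−E_D)/(RT)].
(E_U−E_D)/(RT) = (80.8−126)×10³/(8.314×492) = -45200/4090 = -11.05.
k_D/k_U = (6.04×10^8/4190)·exp(-11.05) = 1.442×10^5 × 1.589×10^-5 = 2.29.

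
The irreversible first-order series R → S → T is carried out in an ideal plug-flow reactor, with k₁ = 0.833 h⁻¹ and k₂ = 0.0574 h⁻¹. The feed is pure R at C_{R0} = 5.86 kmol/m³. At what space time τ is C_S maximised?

Setting dC_S/dτ = 0 gives τ_opt = ln(k₂/k₁)/(k₂−k₁).
= ln(0.0574/0.833)/(0.0574−0.833) = ln(0.06891)/-0.7756 = -2.675/-0.7756 = 3.45 h.

3.45 h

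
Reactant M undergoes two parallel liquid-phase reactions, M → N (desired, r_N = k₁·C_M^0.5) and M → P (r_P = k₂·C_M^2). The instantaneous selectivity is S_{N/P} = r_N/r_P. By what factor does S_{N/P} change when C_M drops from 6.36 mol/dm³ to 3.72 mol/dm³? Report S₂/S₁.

S_{N/P} = (k₁/k₂)·C_M^-1.5, so S₂/S₁ = (C_{M,2}/C_{M,1})^-1.5.
= (3.72/6.36)^(-1.5) = (0.5849)^(-1.5) = 2.24.

2.24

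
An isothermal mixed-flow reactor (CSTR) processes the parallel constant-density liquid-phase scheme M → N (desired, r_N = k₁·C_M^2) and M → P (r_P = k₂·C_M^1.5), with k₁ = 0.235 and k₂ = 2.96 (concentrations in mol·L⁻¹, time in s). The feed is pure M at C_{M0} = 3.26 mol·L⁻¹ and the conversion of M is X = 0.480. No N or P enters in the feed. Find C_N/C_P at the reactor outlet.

0.103

Exit C_M = C_{M0}(1−X) = 3.26×0.520 = 1.695 mol·L⁻¹.
Rates in a CSTR are evaluated at the outlet concentration: r_N = 0.235×1.695^2 = 0.6753, r_P = 2.96×1.695^1.5 = 6.533.
Overall selectivity = C_N/C_P = r_Nτ/(r_Pτ) = r_N/r_P = 0.103.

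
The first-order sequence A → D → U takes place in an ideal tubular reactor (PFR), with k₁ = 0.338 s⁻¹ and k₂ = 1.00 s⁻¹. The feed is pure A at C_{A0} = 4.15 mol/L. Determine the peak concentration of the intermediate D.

0.806 mol/L

For a first-order series the maximum intermediate yield is C_{D,max}/C_{A0} = (k₁/k₂)^[k₂/(k₂−k₁)].
= (0.338/1.00)^(1.00/(1.00−0.338)) = (0.3380)^(1.511) = 0.1943.
C_{D,max} = 0.1943×4.15 = 0.806 mol/L.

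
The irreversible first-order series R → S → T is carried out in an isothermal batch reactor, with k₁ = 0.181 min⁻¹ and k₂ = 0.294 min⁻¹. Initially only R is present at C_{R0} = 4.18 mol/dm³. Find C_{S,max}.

Evaluating C_S at t_opt = ln(k₂/k₁)/(k₂−k₁) gives C_{S,max}/C_{R0} = (k₁/k₂)^[k₂/(k₂−k₁)].
= (0.181/0.294)^(0.294/(0.294−0.181)) = (0.6156)^(2.602) = 0.2831.
C_{S,max} = 0.2831×4.18 = 1.18 mol/dm³.

1.18 mol/dm³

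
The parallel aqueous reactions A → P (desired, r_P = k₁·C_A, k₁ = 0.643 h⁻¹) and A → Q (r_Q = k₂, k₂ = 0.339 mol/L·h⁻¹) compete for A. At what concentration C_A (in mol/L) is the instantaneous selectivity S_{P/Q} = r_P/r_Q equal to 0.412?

0.217 mol/L

S_{P/Q} = (k₁/k₂)·C_A ⇒ C_A = S·k₂/k₁.
= 0.412×0.339/0.643 = 0.217 mol/L.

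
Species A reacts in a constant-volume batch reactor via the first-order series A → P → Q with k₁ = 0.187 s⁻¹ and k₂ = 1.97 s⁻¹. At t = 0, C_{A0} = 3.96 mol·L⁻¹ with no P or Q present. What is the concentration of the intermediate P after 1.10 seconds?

0.291 mol·L⁻¹

For first-order series with pure A initially, C_P(t) = k₁C_{A0}/(k₂−k₁)·(e^(−k₁t) − e^(−k₂t)).
e^(−k₁t) = e^(−0.187×1.10) = e^(−0.2057) = 0.8141; e^(−k₂t) = e^(−2.167) = 0.1145.
C_P = 0.187×3.96/(1.97−0.187) × (0.8141−0.1145) = 0.4153×0.6996 = 0.2905 mol·L⁻¹.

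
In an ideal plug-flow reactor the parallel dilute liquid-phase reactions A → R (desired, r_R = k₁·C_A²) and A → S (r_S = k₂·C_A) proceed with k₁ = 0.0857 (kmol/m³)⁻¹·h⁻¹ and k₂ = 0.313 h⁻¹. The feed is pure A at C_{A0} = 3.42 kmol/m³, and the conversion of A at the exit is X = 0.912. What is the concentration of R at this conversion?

C_A = C_{A0}(1−X) = 0.3010 kmol/m³.
Along a PFR/batch, dC_S/dC_A = −r_S/(r_R+r_S) = −k₂/(k₂+k₁·C_A).
Integrating from C_{A0} to C_A: C_S = (0.313/0.0857)·ln[(0.313+0.0857·3.42)/(0.313+0.0857·0.301)] = 3.652·ln(0.6061/0.3388) = 2.124 kmol/m³.
Then C_R = (C_{A0}−C_A) − C_S = 3.119 − 2.124 = 0.9947 kmol/m³.

0.995 kmol/m³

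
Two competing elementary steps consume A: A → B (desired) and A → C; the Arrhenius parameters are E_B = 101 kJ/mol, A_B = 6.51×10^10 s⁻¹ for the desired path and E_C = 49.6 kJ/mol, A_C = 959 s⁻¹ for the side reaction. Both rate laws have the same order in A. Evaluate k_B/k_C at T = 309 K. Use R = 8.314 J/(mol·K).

0.139

Since both paths have the same order in A, the concentration cancels and S_{B/C} = k_B/k_C = (A_B/A_C)·exp[(E_C−E_B)/(RT)].
(E_C−E_B)/(RT) = (49.6−101)×10³/(8.314×309) = -51400/2569 = -20.01.
k_B/k_C = (6.51×10^10/959)·exp(-20.01) = 6.788×10^7 × 2.046×10^-9 = 0.139.
Since E_B > E_C, raising the temperature improves selectivity toward B.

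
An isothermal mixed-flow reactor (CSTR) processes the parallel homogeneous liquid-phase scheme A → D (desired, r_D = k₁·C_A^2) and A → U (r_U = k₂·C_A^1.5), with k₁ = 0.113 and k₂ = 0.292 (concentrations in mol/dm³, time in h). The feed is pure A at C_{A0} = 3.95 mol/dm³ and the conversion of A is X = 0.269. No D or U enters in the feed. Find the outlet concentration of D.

0.422 mol/dm³

Exit C_A = C_{A0}(1−X) = 3.95×0.731 = 2.887 mol/dm³.
Rates in a CSTR are evaluated at the outlet concentration: r_D = 0.113×2.887^2 = 0.9421, r_U = 0.292×2.887^1.5 = 1.433.
Fraction of consumed A going to D: r_D/(r_D+r_U) = 0.3967.
C_D = 0.3967·C_{A0}·X = 0.3967×3.95×0.269 = 0.422 mol/dm³.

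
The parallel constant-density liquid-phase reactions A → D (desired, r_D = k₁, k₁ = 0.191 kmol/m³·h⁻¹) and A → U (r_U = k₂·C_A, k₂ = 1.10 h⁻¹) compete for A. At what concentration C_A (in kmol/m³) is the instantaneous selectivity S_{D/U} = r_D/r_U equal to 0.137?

S_{D/U} = (k₁/k₂)·C_A⁻¹ ⇒ C_A = (S·k₂/k₁)^(-1).
= (0.137×1.10/0.191)^(-1) = (0.7890)^(-1) = 1.27 kmol/m³.

1.27 kmol/m³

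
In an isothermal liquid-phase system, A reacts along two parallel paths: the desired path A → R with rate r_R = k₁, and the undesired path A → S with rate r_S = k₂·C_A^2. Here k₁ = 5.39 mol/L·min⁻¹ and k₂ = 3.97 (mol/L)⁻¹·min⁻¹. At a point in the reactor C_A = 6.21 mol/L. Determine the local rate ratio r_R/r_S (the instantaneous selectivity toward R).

0.0352

S_{R/S} = r_R/r_S = (k₁)/(k₂·C_A^2) = (k₁/k₂)·C_A^-2.
= (5.39) / (3.97×6.210^2) = 5.390/153.1 = 0.0352.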